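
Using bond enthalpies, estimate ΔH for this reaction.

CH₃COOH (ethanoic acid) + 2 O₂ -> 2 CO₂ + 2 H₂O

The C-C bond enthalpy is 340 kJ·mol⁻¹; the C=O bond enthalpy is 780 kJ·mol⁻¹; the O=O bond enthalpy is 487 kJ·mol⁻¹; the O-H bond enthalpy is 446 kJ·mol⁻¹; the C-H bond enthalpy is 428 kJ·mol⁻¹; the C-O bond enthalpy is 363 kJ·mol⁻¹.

ΔH ≈ −717 kJ

Bonds broken (reactants):
  C-C: 1 × 340 = 340
  C-H: 3 × 428 = 1284
  C-O: 1 × 363 = 363
  C=O: 1 × 780 = 780
  O-H: 1 × 446 = 446
  O=O: 2 × 487 = 974
  Σ(broken) = 4187 kJ
Bonds formed (products):
  C=O: 4 × 780 = 3120
  O-H: 4 × 446 = 1784
  Σ(formed) = 4904 kJ
ΔH = Σ(broken) − Σ(formed) = 4187 − 4904 = −717 kJ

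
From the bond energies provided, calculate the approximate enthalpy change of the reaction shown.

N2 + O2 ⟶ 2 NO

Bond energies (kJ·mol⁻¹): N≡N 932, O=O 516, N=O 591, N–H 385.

Bonds broken (reactants):
  N≡N: 1 × 932 = 932
  O=O: 1 × 516 = 516
  Σ(broken) = 1448 kJ
Bonds formed (products):
  N=O: 2 × 591 = 1182
  Σ(formed) = 1182 kJ
ΔH = Σ(broken) − Σ(formed) = 1448 − 1182 = +266 kJ

ΔH ≈ +266 kJ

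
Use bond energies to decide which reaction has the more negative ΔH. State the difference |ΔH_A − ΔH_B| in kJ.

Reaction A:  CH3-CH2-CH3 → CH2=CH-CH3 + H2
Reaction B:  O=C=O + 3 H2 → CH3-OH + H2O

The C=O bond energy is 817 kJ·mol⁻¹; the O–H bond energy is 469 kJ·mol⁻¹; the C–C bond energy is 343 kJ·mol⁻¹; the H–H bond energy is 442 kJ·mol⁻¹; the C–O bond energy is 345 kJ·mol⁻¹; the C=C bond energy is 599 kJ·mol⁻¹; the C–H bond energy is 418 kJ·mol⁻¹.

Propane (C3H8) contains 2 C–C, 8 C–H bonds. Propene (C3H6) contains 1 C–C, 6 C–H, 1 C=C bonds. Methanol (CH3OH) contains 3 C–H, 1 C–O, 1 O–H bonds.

Reaction B, by 184 kJ

Reaction A:
  Bonds broken (reactants):
    C–C: 2 × 343 = 686
    C–H: 8 × 418 = 3344
    Σ(broken) = 4030 kJ
  Bonds formed (products):
    C–C: 1 × 343 = 343
    C–H: 6 × 418 = 2508
    C=C: 1 × 599 = 599
    H–H: 1 × 442 = 442
    Σ(formed) = 3892 kJ
  ΔH_A = 4030 − 3892 = +138 kJ
Reaction B:
  Bonds broken (reactants):
    C=O: 2 × 817 = 1634
    H–H: 3 × 442 = 1326
    Σ(broken) = 2960 kJ
  Bonds formed (products):
    C–H: 3 × 418 = 1254
    C–O: 1 × 345 = 345
    O–H: 3 × 469 = 1407
    Σ(formed) = 3006 kJ
  ΔH_B = 2960 − 3006 = −46 kJ
ΔH_A − ΔH_B = +184 kJ, so reaction B has the more negative ΔH; |ΔH_A − ΔH_B| = 184 kJ.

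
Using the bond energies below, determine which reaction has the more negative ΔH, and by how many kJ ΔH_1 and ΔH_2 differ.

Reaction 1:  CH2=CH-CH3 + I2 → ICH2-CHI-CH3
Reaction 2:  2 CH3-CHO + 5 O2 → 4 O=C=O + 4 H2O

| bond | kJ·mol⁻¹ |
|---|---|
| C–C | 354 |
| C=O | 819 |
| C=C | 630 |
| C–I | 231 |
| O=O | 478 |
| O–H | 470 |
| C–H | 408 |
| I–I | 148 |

Reaction 2, by 2274 kJ

Reaction 1:
  Bonds broken (reactants):
    C–C: 1 × 354 = 354
    C–H: 6 × 408 = 2448
    C=C: 1 × 630 = 630
    I–I: 1 × 148 = 148
    Σ(broken) = 3580 kJ
  Bonds formed (products):
    C–C: 2 × 354 = 708
    C–H: 6 × 408 = 2448
    C–I: 2 × 231 = 462
    Σ(formed) = 3618 kJ
  ΔH_1 = 3580 − 3618 = −38 kJ
Reaction 2:
  Bonds broken (reactants):
    C–C: 2 × 354 = 708
    C–H: 8 × 408 = 3264
    C=O: 2 × 819 = 1638
    O=O: 5 × 478 = 2390
    Σ(broken) = 8000 kJ
  Bonds formed (products):
    C=O: 8 × 819 = 6552
    O–H: 8 × 470 = 3760
    Σ(formed) = 10312 kJ
  ΔH_2 = 8000 − 10312 = −2312 kJ
ΔH_1 − ΔH_2 = +2274 kJ, so reaction 2 has the more negative ΔH; |ΔH_1 − ΔH_2| = 2274 kJ.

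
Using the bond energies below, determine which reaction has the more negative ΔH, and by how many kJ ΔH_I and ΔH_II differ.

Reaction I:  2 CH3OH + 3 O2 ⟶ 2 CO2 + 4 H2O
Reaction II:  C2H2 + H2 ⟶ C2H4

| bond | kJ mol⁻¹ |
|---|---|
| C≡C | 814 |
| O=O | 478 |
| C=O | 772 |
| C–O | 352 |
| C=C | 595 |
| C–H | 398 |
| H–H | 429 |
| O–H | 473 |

Reaction I:
  Bonds broken (reactants):
    C–H: 6 × 398 = 2388
    C–O: 2 × 352 = 704
    O–H: 2 × 473 = 946
    O=O: 3 × 478 = 1434
    Σ(broken) = 5472 kJ
  Bonds formed (products):
    C=O: 4 × 772 = 3088
    O–H: 8 × 473 = 3784
    Σ(formed) = 6872 kJ
  ΔH_I = 5472 − 6872 = −1400 kJ
Reaction II:
  Bonds broken (reactants):
    C≡C: 1 × 814 = 814
    C–H: 2 × 398 = 796
    H–H: 1 × 429 = 429
    Σ(broken) = 2039 kJ
  Bonds formed (products):
    C–H: 4 × 398 = 1592
    C=C: 1 × 595 = 595
    Σ(formed) = 2187 kJ
  ΔH_II = 2039 − 2187 = −148 kJ
ΔH_I − ΔH_II = −1252 kJ, so reaction I has the more negative ΔH; |ΔH_I − ΔH_II| = 1252 kJ.

Reaction I, by 1252 kJ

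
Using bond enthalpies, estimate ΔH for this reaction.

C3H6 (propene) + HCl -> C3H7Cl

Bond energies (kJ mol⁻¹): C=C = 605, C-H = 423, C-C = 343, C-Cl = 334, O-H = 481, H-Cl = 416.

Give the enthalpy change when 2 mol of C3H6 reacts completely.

Bonds broken (reactants):
  C-C: 1 × 343 = 343
  C-H: 6 × 423 = 2538
  C=C: 1 × 605 = 605
  H-Cl: 1 × 416 = 416
  Σ(broken) = 3902 kJ
Bonds formed (products):
  C-C: 2 × 343 = 686
  C-Cl: 1 × 334 = 334
  C-H: 7 × 423 = 2961
  Σ(formed) = 3981 kJ
ΔH = Σ(broken) − Σ(formed) = 3902 − 3981 = −79 kJ
For 2× the reaction as written: 2 × (−79) = −158 kJ

ΔH = −158 kJ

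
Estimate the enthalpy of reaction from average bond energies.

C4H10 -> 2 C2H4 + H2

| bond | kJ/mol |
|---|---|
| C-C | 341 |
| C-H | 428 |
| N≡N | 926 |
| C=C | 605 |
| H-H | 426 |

ΔH ≈ +243 kJ

Bonds broken (reactants):
  C-C: 3 × 341 = 1023
  C-H: 10 × 428 = 4280
  Σ(broken) = 5303 kJ
Bonds formed (products):
  C-H: 8 × 428 = 3424
  C=C: 2 × 605 = 1210
  H-H: 1 × 426 = 426
  Σ(formed) = 5060 kJ
ΔH = Σ(broken) − Σ(formed) = 5303 − 5060 = +243 kJ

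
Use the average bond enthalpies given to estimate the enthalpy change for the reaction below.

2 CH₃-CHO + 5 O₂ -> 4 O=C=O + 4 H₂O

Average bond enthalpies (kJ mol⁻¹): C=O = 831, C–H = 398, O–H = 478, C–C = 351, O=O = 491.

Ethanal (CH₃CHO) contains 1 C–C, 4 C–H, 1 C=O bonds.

ΔH ≈ −2469 kJ

Bonds broken (reactants):
  C–C: 2 × 351 = 702
  C–H: 8 × 398 = 3184
  C=O: 2 × 831 = 1662
  O=O: 5 × 491 = 2455
  Σ(broken) = 8003 kJ
Bonds formed (products):
  C=O: 8 × 831 = 6648
  O–H: 8 × 478 = 3824
  Σ(formed) = 10472 kJ
ΔH = Σ(broken) − Σ(formed) = 8003 − 10472 = −2469 kJ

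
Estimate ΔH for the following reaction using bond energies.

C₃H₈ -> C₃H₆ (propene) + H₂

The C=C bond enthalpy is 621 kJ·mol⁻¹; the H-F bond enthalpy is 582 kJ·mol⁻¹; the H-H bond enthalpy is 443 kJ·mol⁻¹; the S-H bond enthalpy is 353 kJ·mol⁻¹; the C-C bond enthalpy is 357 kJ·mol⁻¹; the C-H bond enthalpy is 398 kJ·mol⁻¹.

ΔH ≈ +89 kJ

Bonds broken (reactants):
  C-C: 2 × 357 = 714
  C-H: 8 × 398 = 3184
  Σ(broken) = 3898 kJ
Bonds formed (products):
  C-C: 1 × 357 = 357
  C-H: 6 × 398 = 2388
  C=C: 1 × 621 = 621
  H-H: 1 × 443 = 443
  Σ(formed) = 3809 kJ
ΔH = Σ(broken) − Σ(formed) = 3898 − 3809 = +89 kJ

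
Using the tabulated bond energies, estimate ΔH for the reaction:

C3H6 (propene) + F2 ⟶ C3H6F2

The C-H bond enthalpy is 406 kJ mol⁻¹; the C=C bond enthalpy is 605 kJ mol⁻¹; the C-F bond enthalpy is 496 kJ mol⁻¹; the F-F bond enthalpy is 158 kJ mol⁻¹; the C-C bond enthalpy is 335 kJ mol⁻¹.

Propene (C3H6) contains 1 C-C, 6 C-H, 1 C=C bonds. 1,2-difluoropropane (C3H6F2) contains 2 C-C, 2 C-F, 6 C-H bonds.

Bonds broken (reactants):
  C-C: 1 × 335 = 335
  C-H: 6 × 406 = 2436
  C=C: 1 × 605 = 605
  F-F: 1 × 158 = 158
  Σ(broken) = 3534 kJ
Bonds formed (products):
  C-C: 2 × 335 = 670
  C-F: 2 × 496 = 992
  C-H: 6 × 406 = 2436
  Σ(formed) = 4098 kJ
ΔH = Σ(broken) − Σ(formed) = 3534 − 4098 = −564 kJ

ΔH ≈ −564 kJ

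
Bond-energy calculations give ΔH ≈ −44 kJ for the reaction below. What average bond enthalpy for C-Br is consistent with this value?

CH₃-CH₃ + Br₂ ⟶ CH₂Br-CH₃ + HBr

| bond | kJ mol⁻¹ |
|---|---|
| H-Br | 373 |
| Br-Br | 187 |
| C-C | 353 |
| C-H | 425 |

Let D be the C-Br bond energy.
Σ(broken) = 1×187 + 1×353 + 6×425 = 3090
Σ(formed) = 1×D + 1×353 + 5×425 + 1×373 = 2851 + D
ΔH = Σ(broken) − Σ(formed) = (3090) − (2851 + D) = +239 − D
Setting this equal to −44 kJ gives D = 283 kJ/mol.

D(C-Br) ≈ 283 kJ/mol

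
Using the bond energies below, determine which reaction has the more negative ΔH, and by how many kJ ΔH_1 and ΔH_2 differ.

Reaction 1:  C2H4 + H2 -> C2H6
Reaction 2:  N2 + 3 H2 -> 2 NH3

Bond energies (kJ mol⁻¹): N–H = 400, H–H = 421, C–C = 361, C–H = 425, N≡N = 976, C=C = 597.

Reaction 1:
  Bonds broken (reactants):
    C–H: 4 × 425 = 1700
    C=C: 1 × 597 = 597
    H–H: 1 × 421 = 421
    Σ(broken) = 2718 kJ
  Bonds formed (products):
    C–C: 1 × 361 = 361
    C–H: 6 × 425 = 2550
    Σ(formed) = 2911 kJ
  ΔH_1 = 2718 − 2911 = −193 kJ
Reaction 2:
  Bonds broken (reactants):
    H–H: 3 × 421 = 1263
    N≡N: 1 × 976 = 976
    Σ(broken) = 2239 kJ
  Bonds formed (products):
    N–H: 6 × 400 = 2400
    Σ(formed) = 2400 kJ
  ΔH_2 = 2239 − 2400 = −161 kJ
ΔH_1 − ΔH_2 = −32 kJ, so reaction 1 has the more negative ΔH; |ΔH_1 − ΔH_2| = 32 kJ.

Reaction 1, by 32 kJ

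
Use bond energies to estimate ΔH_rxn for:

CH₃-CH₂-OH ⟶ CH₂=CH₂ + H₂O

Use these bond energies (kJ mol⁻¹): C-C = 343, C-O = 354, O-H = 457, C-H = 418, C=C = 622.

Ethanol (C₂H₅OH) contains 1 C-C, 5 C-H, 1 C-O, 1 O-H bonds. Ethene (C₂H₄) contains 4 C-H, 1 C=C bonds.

Bonds broken (reactants):
  C-C: 1 × 343 = 343
  C-H: 5 × 418 = 2090
  C-O: 1 × 354 = 354
  O-H: 1 × 457 = 457
  Σ(broken) = 3244 kJ
Bonds formed (products):
  C-H: 4 × 418 = 1672
  C=C: 1 × 622 = 622
  O-H: 2 × 457 = 914
  Σ(formed) = 3208 kJ
ΔH = Σ(broken) − Σ(formed) = 3244 − 3208 = +36 kJ

ΔH ≈ +36 kJ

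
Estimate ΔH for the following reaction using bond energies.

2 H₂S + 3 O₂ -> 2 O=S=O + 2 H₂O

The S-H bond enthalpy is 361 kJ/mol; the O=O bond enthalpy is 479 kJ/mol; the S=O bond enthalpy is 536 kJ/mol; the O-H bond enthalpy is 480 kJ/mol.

ΔH ≈ −1183 kJ

Bonds broken (reactants):
  O=O: 3 × 479 = 1437
  S-H: 4 × 361 = 1444
  Σ(broken) = 2881 kJ
Bonds formed (products):
  O-H: 4 × 480 = 1920
  S=O: 4 × 536 = 2144
  Σ(formed) = 4064 kJ
ΔH = Σ(broken) − Σ(formed) = 2881 − 4064 = −1183 kJ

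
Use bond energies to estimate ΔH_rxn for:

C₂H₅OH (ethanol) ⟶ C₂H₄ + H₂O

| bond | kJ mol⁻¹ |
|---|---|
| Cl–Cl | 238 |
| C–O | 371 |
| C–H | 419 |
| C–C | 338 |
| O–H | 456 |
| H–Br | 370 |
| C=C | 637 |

ΔH ≈ +35 kJ

Bonds broken (reactants):
  C–C: 1 × 338 = 338
  C–H: 5 × 419 = 2095
  C–O: 1 × 371 = 371
  O–H: 1 × 456 = 456
  Σ(broken) = 3260 kJ
Bonds formed (products):
  C–H: 4 × 419 = 1676
  C=C: 1 × 637 = 637
  O–H: 2 × 456 = 912
  Σ(formed) = 3225 kJ
ΔH = Σ(broken) − Σ(formed) = 3260 − 3225 = +35 kJ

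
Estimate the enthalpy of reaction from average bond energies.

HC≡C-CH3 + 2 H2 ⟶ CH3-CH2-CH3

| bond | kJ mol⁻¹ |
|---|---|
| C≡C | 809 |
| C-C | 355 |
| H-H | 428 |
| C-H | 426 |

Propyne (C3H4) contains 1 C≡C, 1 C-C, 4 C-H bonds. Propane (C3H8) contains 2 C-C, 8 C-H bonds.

ΔH ≈ −394 kJ

Bonds broken (reactants):
  C≡C: 1 × 809 = 809
  C-C: 1 × 355 = 355
  C-H: 4 × 426 = 1704
  H-H: 2 × 428 = 856
  Σ(broken) = 3724 kJ
Bonds formed (products):
  C-C: 2 × 355 = 710
  C-H: 8 × 426 = 3408
  Σ(formed) = 4118 kJ
ΔH = Σ(broken) − Σ(formed) = 3724 − 4118 = −394 kJ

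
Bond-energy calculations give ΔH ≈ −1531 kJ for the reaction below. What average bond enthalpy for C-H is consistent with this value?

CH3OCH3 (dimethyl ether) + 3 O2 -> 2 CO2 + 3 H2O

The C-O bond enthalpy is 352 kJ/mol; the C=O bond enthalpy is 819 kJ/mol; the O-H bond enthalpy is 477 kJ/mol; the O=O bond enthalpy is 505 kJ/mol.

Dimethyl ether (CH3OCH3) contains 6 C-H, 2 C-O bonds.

Let D be the C-H bond energy.
Σ(broken) = 6×D + 2×352 + 3×505 = 2219 + 6D
Σ(formed) = 4×819 + 6×477 = 6138
ΔH = Σ(broken) − Σ(formed) = (2219 + 6D) − (6138) = −3919 + 6D
Setting this equal to −1531 kJ gives 6D = 2388, so D = 398 kJ/mol.

D(C-H) ≈ 398 kJ/mol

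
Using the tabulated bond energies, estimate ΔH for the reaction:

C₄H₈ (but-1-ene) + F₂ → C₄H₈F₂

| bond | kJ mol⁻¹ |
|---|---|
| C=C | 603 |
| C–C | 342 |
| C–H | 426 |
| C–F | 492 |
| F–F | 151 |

ΔH ≈ −572 kJ

Bonds broken (reactants):
  C–C: 2 × 342 = 684
  C–H: 8 × 426 = 3408
  C=C: 1 × 603 = 603
  F–F: 1 × 151 = 151
  Σ(broken) = 4846 kJ
Bonds formed (products):
  C–C: 3 × 342 = 1026
  C–F: 2 × 492 = 984
  C–H: 8 × 426 = 3408
  Σ(formed) = 5418 kJ
ΔH = Σ(broken) − Σ(formed) = 4846 − 5418 = −572 kJ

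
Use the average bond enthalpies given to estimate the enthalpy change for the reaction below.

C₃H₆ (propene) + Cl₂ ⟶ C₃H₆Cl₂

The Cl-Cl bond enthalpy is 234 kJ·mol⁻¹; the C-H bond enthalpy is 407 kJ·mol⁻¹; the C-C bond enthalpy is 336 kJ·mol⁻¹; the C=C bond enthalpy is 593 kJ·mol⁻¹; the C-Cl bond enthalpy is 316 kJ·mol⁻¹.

ΔH ≈ −141 kJ

Bonds broken (reactants):
  C-C: 1 × 336 = 336
  C-H: 6 × 407 = 2442
  C=C: 1 × 593 = 593
  Cl-Cl: 1 × 234 = 234
  Σ(broken) = 3605 kJ
Bonds formed (products):
  C-C: 2 × 336 = 672
  C-Cl: 2 × 316 = 632
  C-H: 6 × 407 = 2442
  Σ(formed) = 3746 kJ
ΔH = Σ(broken) − Σ(formed) = 3605 − 3746 = −141 kJ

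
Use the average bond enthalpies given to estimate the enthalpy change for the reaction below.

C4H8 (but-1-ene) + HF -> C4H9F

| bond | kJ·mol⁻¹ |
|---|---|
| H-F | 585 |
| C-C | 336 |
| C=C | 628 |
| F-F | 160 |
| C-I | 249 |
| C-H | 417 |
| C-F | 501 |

ΔH ≈ −41 kJ

Bonds broken (reactants):
  C-C: 2 × 336 = 672
  C-H: 8 × 417 = 3336
  C=C: 1 × 628 = 628
  H-F: 1 × 585 = 585
  Σ(broken) = 5221 kJ
Bonds formed (products):
  C-C: 3 × 336 = 1008
  C-F: 1 × 501 = 501
  C-H: 9 × 417 = 3753
  Σ(formed) = 5262 kJ
ΔH = Σ(broken) − Σ(formed) = 5221 − 5262 = −41 kJ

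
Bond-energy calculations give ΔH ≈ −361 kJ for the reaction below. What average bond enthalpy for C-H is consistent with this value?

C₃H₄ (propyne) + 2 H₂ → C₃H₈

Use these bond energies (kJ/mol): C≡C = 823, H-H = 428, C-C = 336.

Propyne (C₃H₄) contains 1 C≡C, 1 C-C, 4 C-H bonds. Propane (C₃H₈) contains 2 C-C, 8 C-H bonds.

D(C-H) ≈ 426 kJ/mol

Let D be the C-H bond energy.
Σ(broken) = 1×823 + 1×336 + 4×D + 2×428 = 2015 + 4D
Σ(formed) = 2×336 + 8×D = 672 + 8D
ΔH = Σ(broken) − Σ(formed) = (2015 + 4D) − (672 + 8D) = +1343 − 4D
Setting this equal to −361 kJ gives 4D = 1704, so D = 426 kJ/mol.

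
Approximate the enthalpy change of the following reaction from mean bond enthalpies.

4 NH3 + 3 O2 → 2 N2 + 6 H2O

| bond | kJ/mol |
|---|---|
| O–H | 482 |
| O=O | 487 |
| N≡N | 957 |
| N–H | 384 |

Bonds broken (reactants):
  N–H: 12 × 384 = 4608
  O=O: 3 × 487 = 1461
  Σ(broken) = 6069 kJ
Bonds formed (products):
  N≡N: 2 × 957 = 1914
  O–H: 12 × 482 = 5784
  Σ(formed) = 7698 kJ
ΔH = Σ(broken) − Σ(formed) = 6069 − 7698 = −1629 kJ

ΔH ≈ −1629 kJ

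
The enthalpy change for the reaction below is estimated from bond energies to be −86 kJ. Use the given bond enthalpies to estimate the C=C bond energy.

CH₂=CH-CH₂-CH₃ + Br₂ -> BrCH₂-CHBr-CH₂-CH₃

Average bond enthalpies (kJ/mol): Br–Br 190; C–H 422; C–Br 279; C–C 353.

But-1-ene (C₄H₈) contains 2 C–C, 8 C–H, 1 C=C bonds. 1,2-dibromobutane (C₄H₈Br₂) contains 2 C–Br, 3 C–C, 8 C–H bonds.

Let D be the C=C bond energy.
Σ(broken) = 1×190 + 2×353 + 8×422 + 1×D = 4272 + D
Σ(formed) = 2×279 + 3×353 + 8×422 = 4993
ΔH = Σ(broken) − Σ(formed) = (4272 + D) − (4993) = −721 + D
Setting this equal to −86 kJ gives D = 635 kJ/mol.

D(C=C) ≈ 635 kJ/mol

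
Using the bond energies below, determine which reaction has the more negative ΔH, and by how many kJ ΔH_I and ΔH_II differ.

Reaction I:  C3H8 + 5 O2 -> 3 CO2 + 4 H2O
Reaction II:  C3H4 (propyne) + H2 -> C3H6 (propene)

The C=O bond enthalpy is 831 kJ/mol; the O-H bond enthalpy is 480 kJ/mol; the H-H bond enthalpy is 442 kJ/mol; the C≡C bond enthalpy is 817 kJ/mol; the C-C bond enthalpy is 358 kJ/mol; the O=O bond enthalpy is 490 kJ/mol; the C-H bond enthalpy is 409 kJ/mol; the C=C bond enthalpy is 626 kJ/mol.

Reaction I:
  Bonds broken (reactants):
    C-C: 2 × 358 = 716
    C-H: 8 × 409 = 3272
    O=O: 5 × 490 = 2450
    Σ(broken) = 6438 kJ
  Bonds formed (products):
    C=O: 6 × 831 = 4986
    O-H: 8 × 480 = 3840
    Σ(formed) = 8826 kJ
  ΔH_I = 6438 − 8826 = −2388 kJ
Reaction II:
  Bonds broken (reactants):
    C≡C: 1 × 817 = 817
    C-C: 1 × 358 = 358
    C-H: 4 × 409 = 1636
    H-H: 1 × 442 = 442
    Σ(broken) = 3253 kJ
  Bonds formed (products):
    C-C: 1 × 358 = 358
    C-H: 6 × 409 = 2454
    C=C: 1 × 626 = 626
    Σ(formed) = 3438 kJ
  ΔH_II = 3253 − 3438 = −185 kJ
ΔH_I − ΔH_II = −2203 kJ, so reaction I has the more negative ΔH; |ΔH_I − ΔH_II| = 2203 kJ.

Reaction I, by 2203 kJ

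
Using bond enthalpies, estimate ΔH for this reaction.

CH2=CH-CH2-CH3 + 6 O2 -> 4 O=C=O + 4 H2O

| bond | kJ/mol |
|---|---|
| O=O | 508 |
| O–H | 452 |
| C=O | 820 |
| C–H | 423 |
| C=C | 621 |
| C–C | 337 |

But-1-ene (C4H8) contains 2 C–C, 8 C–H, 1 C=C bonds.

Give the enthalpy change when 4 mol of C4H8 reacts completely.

ΔH = −9796 kJ

Bonds broken (reactants):
  C–C: 2 × 337 = 674
  C–H: 8 × 423 = 3384
  C=C: 1 × 621 = 621
  O=O: 6 × 508 = 3048
  Σ(broken) = 7727 kJ
Bonds formed (products):
  C=O: 8 × 820 = 6560
  O–H: 8 × 452 = 3616
  Σ(formed) = 10176 kJ
ΔH = Σ(broken) − Σ(formed) = 7727 − 10176 = −2449 kJ
For 4× the reaction as written: 4 × (−2449) = −9796 kJ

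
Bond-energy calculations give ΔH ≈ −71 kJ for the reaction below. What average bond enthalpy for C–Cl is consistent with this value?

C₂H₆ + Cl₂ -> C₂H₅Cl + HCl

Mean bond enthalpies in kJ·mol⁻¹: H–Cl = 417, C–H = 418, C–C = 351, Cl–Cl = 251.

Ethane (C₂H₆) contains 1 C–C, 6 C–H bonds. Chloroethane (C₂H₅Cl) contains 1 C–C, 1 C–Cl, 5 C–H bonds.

Let D be the C–Cl bond energy.
Σ(broken) = 1×351 + 6×418 + 1×251 = 3110
Σ(formed) = 1×351 + 1×D + 5×418 + 1×417 = 2858 + D
ΔH = Σ(broken) − Σ(formed) = (3110) − (2858 + D) = +252 − D
Setting this equal to −71 kJ gives D = 323 kJ/mol.

D(C–Cl) ≈ 323 kJ/mol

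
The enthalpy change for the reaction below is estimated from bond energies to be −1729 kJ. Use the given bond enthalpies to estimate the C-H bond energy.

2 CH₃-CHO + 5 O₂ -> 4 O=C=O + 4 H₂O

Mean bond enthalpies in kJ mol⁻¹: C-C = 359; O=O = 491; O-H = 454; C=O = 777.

D(C-H) ≈ 424 kJ/mol

Let D be the C-H bond energy.
Σ(broken) = 2×359 + 8×D + 2×777 + 5×491 = 4727 + 8D
Σ(formed) = 8×777 + 8×454 = 9848
ΔH = Σ(broken) − Σ(formed) = (4727 + 8D) − (9848) = −5121 + 8D
Setting this equal to −1729 kJ gives 8D = 3392, so D = 424 kJ/mol.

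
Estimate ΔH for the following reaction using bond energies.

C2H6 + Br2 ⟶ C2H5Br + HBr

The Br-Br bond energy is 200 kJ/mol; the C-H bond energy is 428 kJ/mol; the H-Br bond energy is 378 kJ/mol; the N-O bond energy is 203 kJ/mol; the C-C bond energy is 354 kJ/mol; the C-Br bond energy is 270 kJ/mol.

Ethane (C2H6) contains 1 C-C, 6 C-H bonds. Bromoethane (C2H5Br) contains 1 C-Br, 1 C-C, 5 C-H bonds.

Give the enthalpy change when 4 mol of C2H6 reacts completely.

Bonds broken (reactants):
  Br-Br: 1 × 200 = 200
  C-C: 1 × 354 = 354
  C-H: 6 × 428 = 2568
  Σ(broken) = 3122 kJ
Bonds formed (products):
  C-Br: 1 × 270 = 270
  C-C: 1 × 354 = 354
  C-H: 5 × 428 = 2140
  H-Br: 1 × 378 = 378
  Σ(formed) = 3142 kJ
ΔH = Σ(broken) − Σ(formed) = 3122 − 3142 = −20 kJ
For 4× the reaction as written: 4 × (−20) = −80 kJ

ΔH = −80 kJ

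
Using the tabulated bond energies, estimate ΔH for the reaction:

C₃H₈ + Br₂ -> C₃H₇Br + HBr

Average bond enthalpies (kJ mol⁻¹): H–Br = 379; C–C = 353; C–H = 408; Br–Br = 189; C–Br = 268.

Bonds broken (reactants):
  Br–Br: 1 × 189 = 189
  C–C: 2 × 353 = 706
  C–H: 8 × 408 = 3264
  Σ(broken) = 4159 kJ
Bonds formed (products):
  C–Br: 1 × 268 = 268
  C–C: 2 × 353 = 706
  C–H: 7 × 408 = 2856
  H–Br: 1 × 379 = 379
  Σ(formed) = 4209 kJ
ΔH = Σ(broken) − Σ(formed) = 4159 − 4209 = −50 kJ

ΔH ≈ −50 kJ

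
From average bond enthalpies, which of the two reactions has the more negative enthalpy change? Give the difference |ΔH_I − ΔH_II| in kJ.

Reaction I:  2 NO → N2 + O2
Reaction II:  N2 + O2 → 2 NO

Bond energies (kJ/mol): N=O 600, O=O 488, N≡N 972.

Reaction I, by 520 kJ

Reaction I:
  Bonds broken (reactants):
    N=O: 2 × 600 = 1200
    Σ(broken) = 1200 kJ
  Bonds formed (products):
    N≡N: 1 × 972 = 972
    O=O: 1 × 488 = 488
    Σ(formed) = 1460 kJ
  ΔH_I = 1200 − 1460 = −260 kJ
Reaction II:
  Bonds broken (reactants):
    N≡N: 1 × 972 = 972
    O=O: 1 × 488 = 488
    Σ(broken) = 1460 kJ
  Bonds formed (products):
    N=O: 2 × 600 = 1200
    Σ(formed) = 1200 kJ
  ΔH_II = 1460 − 1200 = +260 kJ
ΔH_I − ΔH_II = −520 kJ, so reaction I has the more negative ΔH; |ΔH_I − ΔH_II| = 520 kJ.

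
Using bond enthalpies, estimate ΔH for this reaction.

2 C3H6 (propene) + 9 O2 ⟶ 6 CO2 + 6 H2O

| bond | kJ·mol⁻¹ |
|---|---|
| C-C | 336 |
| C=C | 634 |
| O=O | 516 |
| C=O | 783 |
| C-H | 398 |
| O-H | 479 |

ΔH ≈ −3784 kJ

Bonds broken (reactants):
  C-C: 2 × 336 = 672
  C-H: 12 × 398 = 4776
  C=C: 2 × 634 = 1268
  O=O: 9 × 516 = 4644
  Σ(broken) = 11360 kJ
Bonds formed (products):
  C=O: 12 × 783 = 9396
  O-H: 12 × 479 = 5748
  Σ(formed) = 15144 kJ
ΔH = Σ(broken) − Σ(formed) = 11360 − 15144 = −3784 kJ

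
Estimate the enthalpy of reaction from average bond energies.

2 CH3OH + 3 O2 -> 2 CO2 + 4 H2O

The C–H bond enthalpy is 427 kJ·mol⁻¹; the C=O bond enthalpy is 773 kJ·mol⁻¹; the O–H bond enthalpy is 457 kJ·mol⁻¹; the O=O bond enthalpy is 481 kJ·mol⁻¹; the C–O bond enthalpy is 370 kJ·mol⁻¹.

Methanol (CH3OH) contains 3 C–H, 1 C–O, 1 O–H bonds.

ΔH ≈ −1089 kJ

Bonds broken (reactants):
  C–H: 6 × 427 = 2562
  C–O: 2 × 370 = 740
  O–H: 2 × 457 = 914
  O=O: 3 × 481 = 1443
  Σ(broken) = 5659 kJ
Bonds formed (products):
  C=O: 4 × 773 = 3092
  O–H: 8 × 457 = 3656
  Σ(formed) = 6748 kJ
ΔH = Σ(broken) − Σ(formed) = 5659 − 6748 = −1089 kJ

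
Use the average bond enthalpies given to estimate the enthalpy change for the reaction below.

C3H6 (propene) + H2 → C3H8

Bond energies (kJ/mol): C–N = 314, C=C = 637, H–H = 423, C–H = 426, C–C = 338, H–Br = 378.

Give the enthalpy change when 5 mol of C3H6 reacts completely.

Bonds broken (reactants):
  C–C: 1 × 338 = 338
  C–H: 6 × 426 = 2556
  C=C: 1 × 637 = 637
  H–H: 1 × 423 = 423
  Σ(broken) = 3954 kJ
Bonds formed (products):
  C–C: 2 × 338 = 676
  C–H: 8 × 426 = 3408
  Σ(formed) = 4084 kJ
ΔH = Σ(broken) − Σ(formed) = 3954 − 4084 = −130 kJ
For 5× the reaction as written: 5 × (−130) = −650 kJ

ΔH = −650 kJ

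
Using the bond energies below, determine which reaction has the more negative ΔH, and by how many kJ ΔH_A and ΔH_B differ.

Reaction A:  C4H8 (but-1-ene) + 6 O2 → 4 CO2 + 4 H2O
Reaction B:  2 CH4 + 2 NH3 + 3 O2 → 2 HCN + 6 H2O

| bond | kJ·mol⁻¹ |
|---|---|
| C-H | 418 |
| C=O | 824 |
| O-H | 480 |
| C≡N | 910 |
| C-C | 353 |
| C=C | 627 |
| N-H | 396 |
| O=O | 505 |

Reaction A:
  Bonds broken (reactants):
    C-C: 2 × 353 = 706
    C-H: 8 × 418 = 3344
    C=C: 1 × 627 = 627
    O=O: 6 × 505 = 3030
    Σ(broken) = 7707 kJ
  Bonds formed (products):
    C=O: 8 × 824 = 6592
    O-H: 8 × 480 = 3840
    Σ(formed) = 10432 kJ
  ΔH_A = 7707 − 10432 = −2725 kJ
Reaction B:
  Bonds broken (reactants):
    C-H: 8 × 418 = 3344
    N-H: 6 × 396 = 2376
    O=O: 3 × 505 = 1515
    Σ(broken) = 7235 kJ
  Bonds formed (products):
    C≡N: 2 × 910 = 1820
    C-H: 2 × 418 = 836
    O-H: 12 × 480 = 5760
    Σ(formed) = 8416 kJ
  ΔH_B = 7235 − 8416 = −1181 kJ
ΔH_A − ΔH_B = −1544 kJ, so reaction A has the more negative ΔH; |ΔH_A − ΔH_B| = 1544 kJ.

Reaction A, by 1544 kJ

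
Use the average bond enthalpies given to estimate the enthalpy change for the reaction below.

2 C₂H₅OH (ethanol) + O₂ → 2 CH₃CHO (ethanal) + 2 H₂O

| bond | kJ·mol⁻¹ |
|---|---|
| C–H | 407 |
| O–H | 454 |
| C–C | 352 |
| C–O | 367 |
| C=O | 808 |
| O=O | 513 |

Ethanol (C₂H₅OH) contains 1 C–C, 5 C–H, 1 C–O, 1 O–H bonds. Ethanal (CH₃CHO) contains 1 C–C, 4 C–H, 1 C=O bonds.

ΔH ≈ −463 kJ

Bonds broken (reactants):
  C–C: 2 × 352 = 704
  C–H: 10 × 407 = 4070
  C–O: 2 × 367 = 734
  O–H: 2 × 454 = 908
  O=O: 1 × 513 = 513
  Σ(broken) = 6929 kJ
Bonds formed (products):
  C–C: 2 × 352 = 704
  C–H: 8 × 407 = 3256
  C=O: 2 × 808 = 1616
  O–H: 4 × 454 = 1816
  Σ(formed) = 7392 kJ
ΔH = Σ(broken) − Σ(formed) = 6929 − 7392 = −463 kJ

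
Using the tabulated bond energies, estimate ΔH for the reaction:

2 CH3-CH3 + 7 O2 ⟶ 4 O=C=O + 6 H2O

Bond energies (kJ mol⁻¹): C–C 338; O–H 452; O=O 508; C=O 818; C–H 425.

ΔH ≈ −2636 kJ

Bonds broken (reactants):
  C–C: 2 × 338 = 676
  C–H: 12 × 425 = 5100
  O=O: 7 × 508 = 3556
  Σ(broken) = 9332 kJ
Bonds formed (products):
  C=O: 8 × 818 = 6544
  O–H: 12 × 452 = 5424
  Σ(formed) = 11968 kJ
ΔH = Σ(broken) − Σ(formed) = 9332 − 11968 = −2636 kJ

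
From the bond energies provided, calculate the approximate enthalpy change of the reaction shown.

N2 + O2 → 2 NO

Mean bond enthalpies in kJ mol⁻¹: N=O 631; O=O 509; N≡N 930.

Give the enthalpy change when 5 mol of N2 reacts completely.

Bonds broken (reactants):
  N≡N: 1 × 930 = 930
  O=O: 1 × 509 = 509
  Σ(broken) = 1439 kJ
Bonds formed (products):
  N=O: 2 × 631 = 1262
  Σ(formed) = 1262 kJ
ΔH = Σ(broken) − Σ(formed) = 1439 − 1262 = +177 kJ
For 5× the reaction as written: 5 × (+177) = +885 kJ

ΔH = +885 kJ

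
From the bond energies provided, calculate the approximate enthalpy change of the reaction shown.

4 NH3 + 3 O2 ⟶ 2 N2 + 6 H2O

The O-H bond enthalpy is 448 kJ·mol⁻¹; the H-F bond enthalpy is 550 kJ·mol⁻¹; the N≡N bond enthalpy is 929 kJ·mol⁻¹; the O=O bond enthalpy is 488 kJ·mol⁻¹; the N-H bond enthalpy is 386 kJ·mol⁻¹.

Bonds broken (reactants):
  N-H: 12 × 386 = 4632
  O=O: 3 × 488 = 1464
  Σ(broken) = 6096 kJ
Bonds formed (products):
  N≡N: 2 × 929 = 1858
  O-H: 12 × 448 = 5376
  Σ(formed) = 7234 kJ
ΔH = Σ(broken) − Σ(formed) = 6096 − 7234 = −1138 kJ

ΔH ≈ −1138 kJ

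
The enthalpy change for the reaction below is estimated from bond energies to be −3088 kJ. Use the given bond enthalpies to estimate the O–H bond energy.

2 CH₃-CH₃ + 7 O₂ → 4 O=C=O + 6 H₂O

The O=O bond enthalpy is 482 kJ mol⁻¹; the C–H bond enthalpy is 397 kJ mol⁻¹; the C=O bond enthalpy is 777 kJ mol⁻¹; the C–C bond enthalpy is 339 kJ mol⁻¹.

D(O–H) ≈ 474 kJ/mol

Let D be the O–H bond energy.
Σ(broken) = 2×339 + 12×397 + 7×482 = 8816
Σ(formed) = 8×777 + 12×D = 6216 + 12D
ΔH = Σ(broken) − Σ(formed) = (8816) − (6216 + 12D) = +2600 − 12D
Setting this equal to −3088 kJ gives 12D = 5688, so D = 474 kJ/mol.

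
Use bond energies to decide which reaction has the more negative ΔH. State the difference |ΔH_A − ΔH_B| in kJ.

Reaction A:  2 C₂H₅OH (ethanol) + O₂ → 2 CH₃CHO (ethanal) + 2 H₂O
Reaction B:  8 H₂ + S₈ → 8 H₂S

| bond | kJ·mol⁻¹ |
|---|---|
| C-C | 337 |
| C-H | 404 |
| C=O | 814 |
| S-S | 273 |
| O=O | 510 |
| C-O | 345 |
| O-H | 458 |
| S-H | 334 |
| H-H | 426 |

Reaction A, by 784 kJ

Reaction A:
  Bonds broken (reactants):
    C-C: 2 × 337 = 674
    C-H: 10 × 404 = 4040
    C-O: 2 × 345 = 690
    O-H: 2 × 458 = 916
    O=O: 1 × 510 = 510
    Σ(broken) = 6830 kJ
  Bonds formed (products):
    C-C: 2 × 337 = 674
    C-H: 8 × 404 = 3232
    C=O: 2 × 814 = 1628
    O-H: 4 × 458 = 1832
    Σ(formed) = 7366 kJ
  ΔH_A = 6830 − 7366 = −536 kJ
Reaction B:
  Bonds broken (reactants):
    H-H: 8 × 426 = 3408
    S-S: 8 × 273 = 2184
    Σ(broken) = 5592 kJ
  Bonds formed (products):
    S-H: 16 × 334 = 5344
    Σ(formed) = 5344 kJ
  ΔH_B = 5592 − 5344 = +248 kJ
ΔH_A − ΔH_B = −784 kJ, so reaction A has the more negative ΔH; |ΔH_A − ΔH_B| = 784 kJ.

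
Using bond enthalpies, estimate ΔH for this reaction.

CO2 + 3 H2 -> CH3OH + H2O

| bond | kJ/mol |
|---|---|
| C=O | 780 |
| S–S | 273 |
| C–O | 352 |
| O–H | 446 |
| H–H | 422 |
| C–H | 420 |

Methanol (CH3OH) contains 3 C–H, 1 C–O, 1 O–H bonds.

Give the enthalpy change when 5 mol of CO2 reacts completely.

Bonds broken (reactants):
  C=O: 2 × 780 = 1560
  H–H: 3 × 422 = 1266
  Σ(broken) = 2826 kJ
Bonds formed (products):
  C–H: 3 × 420 = 1260
  C–O: 1 × 352 = 352
  O–H: 3 × 446 = 1338
  Σ(formed) = 2950 kJ
ΔH = Σ(broken) − Σ(formed) = 2826 − 2950 = −124 kJ
For 5× the reaction as written: 5 × (−124) = −620 kJ

ΔH = −620 kJ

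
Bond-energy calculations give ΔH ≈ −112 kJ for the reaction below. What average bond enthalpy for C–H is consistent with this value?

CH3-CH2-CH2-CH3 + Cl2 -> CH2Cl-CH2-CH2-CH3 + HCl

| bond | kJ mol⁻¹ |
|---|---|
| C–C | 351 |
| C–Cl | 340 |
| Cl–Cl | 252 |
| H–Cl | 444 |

Let D be the C–H bond energy.
Σ(broken) = 3×351 + 10×D + 1×252 = 1305 + 10D
Σ(formed) = 3×351 + 1×340 + 9×D + 1×444 = 1837 + 9D
ΔH = Σ(broken) − Σ(formed) = (1305 + 10D) − (1837 + 9D) = −532 + D
Setting this equal to −112 kJ gives D = 420 kJ/mol.

D(C–H) ≈ 420 kJ/mol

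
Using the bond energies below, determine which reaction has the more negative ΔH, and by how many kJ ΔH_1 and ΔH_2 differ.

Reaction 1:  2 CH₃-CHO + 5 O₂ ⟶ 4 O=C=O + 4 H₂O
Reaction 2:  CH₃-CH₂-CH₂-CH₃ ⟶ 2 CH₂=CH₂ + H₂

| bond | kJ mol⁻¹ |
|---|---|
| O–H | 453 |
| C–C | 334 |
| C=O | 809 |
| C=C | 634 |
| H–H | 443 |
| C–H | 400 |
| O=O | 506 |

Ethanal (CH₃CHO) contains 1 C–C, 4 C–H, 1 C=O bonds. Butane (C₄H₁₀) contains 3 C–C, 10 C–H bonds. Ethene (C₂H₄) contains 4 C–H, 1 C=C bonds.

Reaction 1:
  Bonds broken (reactants):
    C–C: 2 × 334 = 668
    C–H: 8 × 400 = 3200
    C=O: 2 × 809 = 1618
    O=O: 5 × 506 = 2530
    Σ(broken) = 8016 kJ
  Bonds formed (products):
    C=O: 8 × 809 = 6472
    O–H: 8 × 453 = 3624
    Σ(formed) = 10096 kJ
  ΔH_1 = 8016 − 10096 = −2080 kJ
Reaction 2:
  Bonds broken (reactants):
    C–C: 3 × 334 = 1002
    C–H: 10 × 400 = 4000
    Σ(broken) = 5002 kJ
  Bonds formed (products):
    C–H: 8 × 400 = 3200
    C=C: 2 × 634 = 1268
    H–H: 1 × 443 = 443
    Σ(formed) = 4911 kJ
  ΔH_2 = 5002 − 4911 = +91 kJ
ΔH_1 − ΔH_2 = −2171 kJ, so reaction 1 has the more negative ΔH; |ΔH_1 − ΔH_2| = 2171 kJ.

Reaction 1, by 2171 kJ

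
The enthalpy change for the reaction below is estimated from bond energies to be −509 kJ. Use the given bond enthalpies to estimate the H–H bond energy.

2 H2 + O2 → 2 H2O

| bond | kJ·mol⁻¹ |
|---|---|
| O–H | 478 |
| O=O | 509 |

D(H–H) ≈ 447 kJ/mol

Let D be the H–H bond energy.
Σ(broken) = 2×D + 1×509 = 509 + 2D
Σ(formed) = 4×478 = 1912
ΔH = Σ(broken) − Σ(formed) = (509 + 2D) − (1912) = −1403 + 2D
Setting this equal to −509 kJ gives 2D = 894, so D = 447 kJ/mol.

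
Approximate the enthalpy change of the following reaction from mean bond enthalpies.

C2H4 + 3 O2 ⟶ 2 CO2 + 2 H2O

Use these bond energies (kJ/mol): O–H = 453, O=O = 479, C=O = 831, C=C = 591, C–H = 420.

ΔH ≈ −1428 kJ

Bonds broken (reactants):
  C–H: 4 × 420 = 1680
  C=C: 1 × 591 = 591
  O=O: 3 × 479 = 1437
  Σ(broken) = 3708 kJ
Bonds formed (products):
  C=O: 4 × 831 = 3324
  O–H: 4 × 453 = 1812
  Σ(formed) = 5136 kJ
ΔH = Σ(broken) − Σ(formed) = 3708 − 5136 = −1428 kJ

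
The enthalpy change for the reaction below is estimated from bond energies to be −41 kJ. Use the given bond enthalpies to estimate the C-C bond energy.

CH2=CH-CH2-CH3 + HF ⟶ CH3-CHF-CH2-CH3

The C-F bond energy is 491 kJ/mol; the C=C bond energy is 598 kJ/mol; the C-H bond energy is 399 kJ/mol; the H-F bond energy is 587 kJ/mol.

Let D be the C-C bond energy.
Σ(broken) = 2×D + 8×399 + 1×598 + 1×587 = 4377 + 2D
Σ(formed) = 3×D + 1×491 + 9×399 = 4082 + 3D
ΔH = Σ(broken) − Σ(formed) = (4377 + 2D) − (4082 + 3D) = +295 − D
Setting this equal to −41 kJ gives D = 336 kJ/mol.

D(C-C) ≈ 336 kJ/mol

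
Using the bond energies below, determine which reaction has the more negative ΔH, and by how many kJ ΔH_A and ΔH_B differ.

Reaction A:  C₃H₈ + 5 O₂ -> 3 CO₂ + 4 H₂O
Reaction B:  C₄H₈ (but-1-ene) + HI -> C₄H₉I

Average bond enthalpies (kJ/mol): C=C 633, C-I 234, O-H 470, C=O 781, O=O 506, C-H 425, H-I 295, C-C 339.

Reaction A:
  Bonds broken (reactants):
    C-C: 2 × 339 = 678
    C-H: 8 × 425 = 3400
    O=O: 5 × 506 = 2530
    Σ(broken) = 6608 kJ
  Bonds formed (products):
    C=O: 6 × 781 = 4686
    O-H: 8 × 470 = 3760
    Σ(formed) = 8446 kJ
  ΔH_A = 6608 − 8446 = −1838 kJ
Reaction B:
  Bonds broken (reactants):
    C-C: 2 × 339 = 678
    C-H: 8 × 425 = 3400
    C=C: 1 × 633 = 633
    H-I: 1 × 295 = 295
    Σ(broken) = 5006 kJ
  Bonds formed (products):
    C-C: 3 × 339 = 1017
    C-H: 9 × 425 = 3825
    C-I: 1 × 234 = 234
    Σ(formed) = 5076 kJ
  ΔH_B = 5006 − 5076 = −70 kJ
ΔH_A − ΔH_B = −1768 kJ, so reaction A has the more negative ΔH; |ΔH_A − ΔH_B| = 1768 kJ.

Reaction A, by 1768 kJ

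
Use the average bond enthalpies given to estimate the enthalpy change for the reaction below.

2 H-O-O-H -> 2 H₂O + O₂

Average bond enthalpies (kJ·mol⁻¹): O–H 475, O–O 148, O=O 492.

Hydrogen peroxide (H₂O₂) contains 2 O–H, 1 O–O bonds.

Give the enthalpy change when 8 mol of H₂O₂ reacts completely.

Bonds broken (reactants):
  O–H: 4 × 475 = 1900
  O–O: 2 × 148 = 296
  Σ(broken) = 2196 kJ
Bonds formed (products):
  O–H: 4 × 475 = 1900
  O=O: 1 × 492 = 492
  Σ(formed) = 2392 kJ
ΔH = Σ(broken) − Σ(formed) = 2196 − 2392 = −196 kJ
For 4× the reaction as written: 4 × (−196) = −784 kJ

ΔH = −784 kJ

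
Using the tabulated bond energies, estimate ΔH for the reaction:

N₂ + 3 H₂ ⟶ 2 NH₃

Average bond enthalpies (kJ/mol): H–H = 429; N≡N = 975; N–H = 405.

Bonds broken (reactants):
  H–H: 3 × 429 = 1287
  N≡N: 1 × 975 = 975
  Σ(broken) = 2262 kJ
Bonds formed (products):
  N–H: 6 × 405 = 2430
  Σ(formed) = 2430 kJ
ΔH = Σ(broken) − Σ(formed) = 2262 − 2430 = −168 kJ

ΔH ≈ −168 kJ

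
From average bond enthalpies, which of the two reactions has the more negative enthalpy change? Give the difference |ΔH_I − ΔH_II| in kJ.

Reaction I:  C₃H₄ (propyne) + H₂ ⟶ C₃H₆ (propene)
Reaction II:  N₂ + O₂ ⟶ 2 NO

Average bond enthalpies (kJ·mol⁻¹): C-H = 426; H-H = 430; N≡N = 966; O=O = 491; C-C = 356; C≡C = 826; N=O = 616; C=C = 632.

Reaction I:
  Bonds broken (reactants):
    C≡C: 1 × 826 = 826
    C-C: 1 × 356 = 356
    C-H: 4 × 426 = 1704
    H-H: 1 × 430 = 430
    Σ(broken) = 3316 kJ
  Bonds formed (products):
    C-C: 1 × 356 = 356
    C-H: 6 × 426 = 2556
    C=C: 1 × 632 = 632
    Σ(formed) = 3544 kJ
  ΔH_I = 3316 − 3544 = −228 kJ
Reaction II:
  Bonds broken (reactants):
    N≡N: 1 × 966 = 966
    O=O: 1 × 491 = 491
    Σ(broken) = 1457 kJ
  Bonds formed (products):
    N=O: 2 × 616 = 1232
    Σ(formed) = 1232 kJ
  ΔH_II = 1457 − 1232 = +225 kJ
ΔH_I − ΔH_II = −453 kJ, so reaction I has the more negative ΔH; |ΔH_I − ΔH_II| = 453 kJ.

Reaction I, by 453 kJ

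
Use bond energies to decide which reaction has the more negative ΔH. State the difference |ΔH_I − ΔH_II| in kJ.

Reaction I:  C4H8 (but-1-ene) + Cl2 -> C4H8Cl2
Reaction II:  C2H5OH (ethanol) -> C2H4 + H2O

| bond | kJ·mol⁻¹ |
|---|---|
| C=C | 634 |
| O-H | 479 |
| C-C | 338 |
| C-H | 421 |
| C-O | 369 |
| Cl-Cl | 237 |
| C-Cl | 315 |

Reaction I, by 112 kJ

Reaction I:
  Bonds broken (reactants):
    C-C: 2 × 338 = 676
    C-H: 8 × 421 = 3368
    C=C: 1 × 634 = 634
    Cl-Cl: 1 × 237 = 237
    Σ(broken) = 4915 kJ
  Bonds formed (products):
    C-C: 3 × 338 = 1014
    C-Cl: 2 × 315 = 630
    C-H: 8 × 421 = 3368
    Σ(formed) = 5012 kJ
  ΔH_I = 4915 − 5012 = −97 kJ
Reaction II:
  Bonds broken (reactants):
    C-C: 1 × 338 = 338
    C-H: 5 × 421 = 2105
    C-O: 1 × 369 = 369
    O-H: 1 × 479 = 479
    Σ(broken) = 3291 kJ
  Bonds formed (products):
    C-H: 4 × 421 = 1684
    C=C: 1 × 634 = 634
    O-H: 2 × 479 = 958
    Σ(formed) = 3276 kJ
  ΔH_II = 3291 − 3276 = +15 kJ
ΔH_I − ΔH_II = −112 kJ, so reaction I has the more negative ΔH; |ΔH_I − ΔH_II| = 112 kJ.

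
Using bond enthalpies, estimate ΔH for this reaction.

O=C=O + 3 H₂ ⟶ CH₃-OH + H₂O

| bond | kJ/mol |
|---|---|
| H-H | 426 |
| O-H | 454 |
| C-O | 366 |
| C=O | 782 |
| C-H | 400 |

ΔH ≈ −86 kJ

Bonds broken (reactants):
  C=O: 2 × 782 = 1564
  H-H: 3 × 426 = 1278
  Σ(broken) = 2842 kJ
Bonds formed (products):
  C-H: 3 × 400 = 1200
  C-O: 1 × 366 = 366
  O-H: 3 × 454 = 1362
  Σ(formed) = 2928 kJ
ΔH = Σ(broken) − Σ(formed) = 2842 − 2928 = −86 kJ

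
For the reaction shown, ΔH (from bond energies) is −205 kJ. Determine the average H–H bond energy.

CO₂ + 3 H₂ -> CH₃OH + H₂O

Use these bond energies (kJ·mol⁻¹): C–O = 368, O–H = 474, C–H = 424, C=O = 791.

Let D be the H–H bond energy.
Σ(broken) = 2×791 + 3×D = 1582 + 3D
Σ(formed) = 3×424 + 1×368 + 3×474 = 3062
ΔH = Σ(broken) − Σ(formed) = (1582 + 3D) − (3062) = −1480 + 3D
Setting this equal to −205 kJ gives 3D = 1275, so D = 425 kJ/mol.

D(H–H) ≈ 425 kJ/mol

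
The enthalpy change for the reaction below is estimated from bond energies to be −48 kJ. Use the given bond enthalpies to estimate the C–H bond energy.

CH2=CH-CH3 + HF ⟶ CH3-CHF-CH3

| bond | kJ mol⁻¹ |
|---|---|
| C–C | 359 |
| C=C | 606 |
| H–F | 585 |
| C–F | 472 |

D(C–H) ≈ 408 kJ/mol

Let D be the C–H bond energy.
Σ(broken) = 1×359 + 6×D + 1×606 + 1×585 = 1550 + 6D
Σ(formed) = 2×359 + 1×472 + 7×D = 1190 + 7D
ΔH = Σ(broken) − Σ(formed) = (1550 + 6D) − (1190 + 7D) = +360 − D
Setting this equal to −48 kJ gives D = 408 kJ/mol.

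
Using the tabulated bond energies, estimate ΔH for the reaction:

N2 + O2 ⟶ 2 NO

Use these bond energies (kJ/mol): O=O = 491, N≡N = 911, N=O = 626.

Bonds broken (reactants):
  N≡N: 1 × 911 = 911
  O=O: 1 × 491 = 491
  Σ(broken) = 1402 kJ
Bonds formed (products):
  N=O: 2 × 626 = 1252
  Σ(formed) = 1252 kJ
ΔH = Σ(broken) − Σ(formed) = 1402 − 1252 = +150 kJ

ΔH ≈ +150 kJ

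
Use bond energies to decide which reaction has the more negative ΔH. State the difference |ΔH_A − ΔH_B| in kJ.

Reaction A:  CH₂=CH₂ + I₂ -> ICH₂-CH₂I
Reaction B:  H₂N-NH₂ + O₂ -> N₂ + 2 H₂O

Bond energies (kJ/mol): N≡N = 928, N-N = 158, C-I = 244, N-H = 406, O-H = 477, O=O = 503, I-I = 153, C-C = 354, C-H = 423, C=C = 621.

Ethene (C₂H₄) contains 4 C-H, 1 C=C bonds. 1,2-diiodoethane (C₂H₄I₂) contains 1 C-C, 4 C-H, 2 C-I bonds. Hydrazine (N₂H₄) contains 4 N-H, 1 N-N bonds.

Reaction B, by 483 kJ

Reaction A:
  Bonds broken (reactants):
    C-H: 4 × 423 = 1692
    C=C: 1 × 621 = 621
    I-I: 1 × 153 = 153
    Σ(broken) = 2466 kJ
  Bonds formed (products):
    C-C: 1 × 354 = 354
    C-H: 4 × 423 = 1692
    C-I: 2 × 244 = 488
    Σ(formed) = 2534 kJ
  ΔH_A = 2466 − 2534 = −68 kJ
Reaction B:
  Bonds broken (reactants):
    N-H: 4 × 406 = 1624
    N-N: 1 × 158 = 158
    O=O: 1 × 503 = 503
    Σ(broken) = 2285 kJ
  Bonds formed (products):
    N≡N: 1 × 928 = 928
    O-H: 4 × 477 = 1908
    Σ(formed) = 2836 kJ
  ΔH_B = 2285 − 2836 = −551 kJ
ΔH_A − ΔH_B = +483 kJ, so reaction B has the more negative ΔH; |ΔH_A − ΔH_B| = 483 kJ.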